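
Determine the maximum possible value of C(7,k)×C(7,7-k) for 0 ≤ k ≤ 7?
1,225

Reasoning: C(7,k)·C(7,7-k) = C(7,k)², maximised at the centre k = 3: C(7,3)² = 1,225.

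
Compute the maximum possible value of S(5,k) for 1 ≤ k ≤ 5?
25

Explanation: Row S(5,k) for k = 1..5 (via S(n,k) = k·S(n−1,k) + S(n−1,k−1)): 1, 15, 25, 10, 1. The row is unimodal; maximum at k = 3: 25.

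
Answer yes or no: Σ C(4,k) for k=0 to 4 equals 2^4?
Yes

Working:
Binomial theorem: Σ C(4,k) = (1+1)^4 = 2^4 = 16; RHS 2^4 = 16.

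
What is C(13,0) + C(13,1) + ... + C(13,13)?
8,192

Reasoning: Sum of binomial coefficients = 2^13 = 8,192.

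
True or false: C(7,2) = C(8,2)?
LHS = C(7,2) = 21; RHS = C(8,2) = 28. 21 ≠ 28, so the statement does not hold.
Final answer: False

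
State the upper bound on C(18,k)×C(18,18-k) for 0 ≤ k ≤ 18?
2,363,904,400

Reasoning: C(18,k)·C(18,18-k) = C(18,k)², maximised at the centre k = 9: C(18,9)² = 2,363,904,400.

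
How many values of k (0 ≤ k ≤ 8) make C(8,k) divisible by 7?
5

Reasoning: Checking C(8,k) mod 7 for k = 0..8: divisible at k = 2, 3, 4, 5, 6. That's 5 values.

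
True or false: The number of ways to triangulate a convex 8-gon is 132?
True

Solution: Triangulations of a convex 8-gon are counted by the Catalan number C_6: C_6 = C(12,6)/(6+1) = 924/7 = 132.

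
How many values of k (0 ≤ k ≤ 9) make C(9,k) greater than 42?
4

Working:
Row 9 is unimodal and symmetric about k=9/2. C(9,2)=36 ≤ 42; C(9,3)=84 > 42; by symmetry C(9,k) > 42 for k = 3..6. That's 6 - 3 + 1 = 4 values.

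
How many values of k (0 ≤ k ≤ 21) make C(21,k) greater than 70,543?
8

Row 21 is unimodal and symmetric about k=21/2. C(21,6)=54,264 ≤ 70,543; C(21,7)=116,280 > 70,543; by symmetry C(21,k) > 70,543 for k = 7..14. That's 14 - 7 + 1 = 8 values.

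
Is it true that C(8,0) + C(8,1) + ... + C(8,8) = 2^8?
True

Working:
Binomial theorem with x = y = 1: Σ C(8,i) = (1+1)^8 = 2^8 = 256. The statement holds.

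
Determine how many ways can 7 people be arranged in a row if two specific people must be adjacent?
Treat pair as unit: (7-1)! arrangements × 2 internal orders = 1,440.
Final answer: 1,440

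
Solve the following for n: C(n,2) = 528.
33

C(n,2) = n(n−1)/2! is increasing in n, and n(n−1) = 2!·528 = 1,056 ≈ (n−0.5)^2 gives n ≈ 33.0. Check: C(31,2) = 465, C(32,2) = 496, C(33,2) = 528 ✓. So n = 33.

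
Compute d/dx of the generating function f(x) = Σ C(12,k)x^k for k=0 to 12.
Term-by-term differentiation gives Σ k·C(12,k)x^{k-1} for k=1 to 12.

Answer: Σ k·C(12,k)x^(k-1) for k=1 to 12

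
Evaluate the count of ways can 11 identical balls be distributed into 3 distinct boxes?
C(11+3-1, 3-1) = C(13, 2) = 78.

Answer: 78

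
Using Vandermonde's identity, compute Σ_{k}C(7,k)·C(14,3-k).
1,330

Reasoning: = C(7+14,3) = C(21,3) = 1,330.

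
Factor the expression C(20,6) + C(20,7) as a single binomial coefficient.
C(21,7)

Working:
By Pascal's identity: C(20,6) + C(20,7) = C(21,7) = 116,280.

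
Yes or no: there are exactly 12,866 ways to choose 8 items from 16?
No

Working:
C(16,8) = 12,870 ≠ 12866.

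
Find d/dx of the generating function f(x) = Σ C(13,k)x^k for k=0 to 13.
Σ k·C(13,k)x^(k-1) for k=1 to 13

Term-by-term differentiation gives Σ k·C(13,k)x^{k-1} for k=1 to 13.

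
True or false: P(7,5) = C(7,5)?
False

Working:
P(7,5) = 2,520 and C(7,5) = 21; P(n,r) = r! × C(n,r) so P > C whenever r ≥ 2.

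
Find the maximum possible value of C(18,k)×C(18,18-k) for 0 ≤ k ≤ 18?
2,363,904,400

C(18,k)·C(18,18-k) = C(18,k)², maximised at the centre k = 9: C(18,9)² = 2,363,904,400.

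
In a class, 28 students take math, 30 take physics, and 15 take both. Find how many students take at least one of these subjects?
|A∪B| = |A|+|B|-|A∩B| = 28+30-15 = 43.
Final answer: 43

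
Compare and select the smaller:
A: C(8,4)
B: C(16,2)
A

Reasoning: A=C(8,4)=70, B=C(16,2)=120.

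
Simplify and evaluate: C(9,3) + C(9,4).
By Pascal's identity: C(10,4) = 210.
Final answer: 210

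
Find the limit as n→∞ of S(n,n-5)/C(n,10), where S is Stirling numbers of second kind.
945

The leading term of S(n,n-5) as a polynomial in n is (9)!!·C(n,10), so the ratio → (9)!! = 945.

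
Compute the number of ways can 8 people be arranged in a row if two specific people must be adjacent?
10,080

Explanation: Treat pair as unit: (8-1)! arrangements × 2 internal orders = 10,080.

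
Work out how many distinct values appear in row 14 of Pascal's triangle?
Row 14 has entries C(14,0)..C(14,14); by symmetry C(14,k)=C(14,14-k), giving 8 distinct values.

Answer: 8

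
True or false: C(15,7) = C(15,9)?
False
C(15,7) = 6,435 but C(15,9) = 5,005; symmetry gives C(15,7) = C(15,8), not C(15,9).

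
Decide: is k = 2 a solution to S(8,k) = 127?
Yes

Reasoning: S(8,2) = 2·S(7,2) + S(7,1) = 2·63 + 1 = 127, which equals 127.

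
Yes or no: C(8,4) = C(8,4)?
Yes

Explanation: Symmetry C(n,k) = C(n,n-k): C(8,4) = 70 and C(8,4) = 70. Both sides agree, so the statement holds.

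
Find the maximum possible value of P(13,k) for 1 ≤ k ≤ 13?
P(13,k) increases in k, so maximum at k = 13: 13! = 6,227,020,800.

Answer: 6,227,020,800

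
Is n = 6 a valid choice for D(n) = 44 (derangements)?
D(6) = (6-1)·[D(5) + D(4)] = 5·[44 + 9] = 265, which does not equal 44.
Final answer: No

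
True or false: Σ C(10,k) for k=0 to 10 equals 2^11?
False

Working:
Binomial theorem: Σ C(10,k) = (1+1)^10 = 2^10 = 1,024; RHS 2^11 = 2,048.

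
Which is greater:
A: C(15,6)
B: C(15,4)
A

Solution: A=C(15,6)=5,005, B=C(15,4)=1,365.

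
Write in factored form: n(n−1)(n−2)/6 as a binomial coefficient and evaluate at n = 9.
n(n−1)(n−2)/6 = n!/(3!(n−3)!) = C(n,3). At n = 9: C(9,3) = 84.
Final answer: C(n,3); C(9,3) = 84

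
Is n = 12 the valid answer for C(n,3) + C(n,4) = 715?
Yes

Reasoning: C(12,3) + C(12,4) = 220 + 495 = 715, which equals 715.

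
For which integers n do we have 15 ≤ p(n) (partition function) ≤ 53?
7, 8, 9, 10

Tabulating p(n) via p(n) = p(n−1) + p(n−2) − p(n−5) − p(n−7) + …: p(6)=11; p(7)=15; p(8)=22; p(9)=30; p(10)=42; p(11)=56. So valid n = 7, 8, 9, 10.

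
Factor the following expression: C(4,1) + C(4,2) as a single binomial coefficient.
By Pascal's identity: C(4,1) + C(4,2) = C(5,2) = 10.

Answer: C(5,2)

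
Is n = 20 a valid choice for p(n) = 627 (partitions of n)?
Yes

Working:
Pentagonal recurrence p(n) = p(n−1) + p(n−2) − p(n−5) − p(n−7) + …: p(20) = p(19) + p(18) − p(15) − p(13) + p(8) + p(5) = 490 + 385 − 176 − 101 + 22 + 7 = 627, which equals 627.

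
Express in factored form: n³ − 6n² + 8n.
n(n − 2)(n − 4)

n³ − 6n² + 8n = n(n² − 6n + 8) = n(n − 2)(n − 4).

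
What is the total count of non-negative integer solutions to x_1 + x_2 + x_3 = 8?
45
C(8+3-1, 3-1) = 45.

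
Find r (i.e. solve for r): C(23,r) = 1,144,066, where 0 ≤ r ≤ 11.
10

Reasoning: C(23,r) is increasing for 0 ≤ r ≤ 11. Stepping up (C(23,r+1) = C(23,r)·(23−r)/(r+1)): C(23,1) = 23, C(23,2) = 253, C(23,3) = 1,771, C(23,4) = 8,855, C(23,5) = 33,649, C(23,6) = 100,947, C(23,7) = 245,157, C(23,8) = 490,314, C(23,9) = 817,190, C(23,10) = 1,144,066 ✓. So r = 10.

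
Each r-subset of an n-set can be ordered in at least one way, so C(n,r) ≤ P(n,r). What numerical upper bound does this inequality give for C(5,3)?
60

Reasoning: P(5,3) = 5·4·3 = 60, so C(5,3) ≤ 60. (The bound is loose by a factor of 3! = 6: C(5,3) = 60/6 = 10.)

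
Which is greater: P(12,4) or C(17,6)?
C(17,6)

Explanation: P(12,4)=11,880, C(17,6)=12,376.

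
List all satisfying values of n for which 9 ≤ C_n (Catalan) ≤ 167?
4, 5, 6

Reasoning: C_3=5; C_4=14; C_5=42; C_6=132; C_7=429. So valid n = 4, 5, 6.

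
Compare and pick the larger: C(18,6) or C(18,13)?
C(18,6)

Reasoning: C(18,6)=18,564, C(18,13)=8,568.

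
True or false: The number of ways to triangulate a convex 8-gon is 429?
False

Solution: Triangulations of a convex 8-gon are counted by the Catalan number C_6: C_6 = C(12,6)/(6+1) = 924/7 = 132.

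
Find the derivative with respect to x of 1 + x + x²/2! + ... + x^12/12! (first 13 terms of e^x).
1 + x + x²/2! + ... + x^11/11!

Differentiating term by term gives the first 12 terms of e^x.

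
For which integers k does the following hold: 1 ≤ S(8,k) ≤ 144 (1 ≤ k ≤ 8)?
1, 2, 7, 8

Solution: S(8,1)=1; S(8,2)=127; S(8,3)=966; S(8,4)=1,701; S(8,5)=1,050; S(8,6)=266; S(8,7)=28; S(8,8)=1. So valid k = 1, 2, 7, 8.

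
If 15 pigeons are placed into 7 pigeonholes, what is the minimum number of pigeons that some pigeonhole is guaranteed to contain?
3

Reasoning: Pigeonhole: ⌈15/7⌉ = 3.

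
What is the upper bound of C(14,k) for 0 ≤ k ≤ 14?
3,432
Maximum at k = 7: C(14,7) = 3,432.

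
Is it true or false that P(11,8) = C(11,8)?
False

Explanation: P(11,8) = 6,652,800 but C(11,8) = 165; they differ by a factor of 8! = 40320, so the statement does not hold.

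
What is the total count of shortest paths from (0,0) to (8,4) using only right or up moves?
495
Choose 8 rights from 12 moves: C(12,8) = 495.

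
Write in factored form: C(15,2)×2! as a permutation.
C(15,2)×2! = [15!/(2!(13)!)]×2! = 15!/(13)! = P(15,2) = 210.

Answer: P(15,2)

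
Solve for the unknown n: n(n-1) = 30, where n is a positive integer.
6

n² − n − 30 = 0, so n = (1 ± √(1 + 4·30))/2 = (1 ± √121)/2 = (1 ± 11)/2, i.e. n = 6 or n = -5. Taking the positive root, n = 6 (check: 6×5 = 30).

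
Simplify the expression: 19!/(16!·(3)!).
969

Working:
This is C(19,16) = 969.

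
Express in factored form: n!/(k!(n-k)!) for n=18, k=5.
C(18,5) = 8,568
This is the binomial coefficient C(18,5) = 8,568.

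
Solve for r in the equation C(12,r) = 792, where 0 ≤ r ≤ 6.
5

Reasoning: C(12,r) is increasing for 0 ≤ r ≤ 6. Stepping up (C(12,r+1) = C(12,r)·(12−r)/(r+1)): C(12,1) = 12, C(12,2) = 66, C(12,3) = 220, C(12,4) = 495, C(12,5) = 792 ✓. So r = 5.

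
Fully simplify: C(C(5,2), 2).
C(5,2) = 10, then C(10, 2) = 45.

Answer: 45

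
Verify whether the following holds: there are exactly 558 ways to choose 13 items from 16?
False

Explanation: C(16,13) = 560 ≠ 558.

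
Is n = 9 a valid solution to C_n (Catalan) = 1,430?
No
C_9 = C(18,9)/(9+1) = 48,620/10 = 4,862, which does not equal 1,430.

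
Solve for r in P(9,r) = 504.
P(9,r) = 9·8·…·(9−r+1), a product of r factors. Multiplying down from 9: 9 = 9; 9·8 = 72; 9·8·7 = 504 ✓ (3 factors). So r = 3.

Answer: 3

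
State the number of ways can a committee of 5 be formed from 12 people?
792

Solution: C(12,5) = 12! / (5! × (12-5)!)
         = 12! / (5! × 7!)
         = 792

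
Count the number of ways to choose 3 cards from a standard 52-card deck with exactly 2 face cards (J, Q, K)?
2,640

Explanation: 12 face cards and 40 non-face cards: C(12,2) × C(40,1) = 66 × 40 = 2,640.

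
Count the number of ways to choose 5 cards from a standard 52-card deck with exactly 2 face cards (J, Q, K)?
652,080

Explanation: 12 face cards and 40 non-face cards: C(12,2) × C(40,3) = 66 × 9,880 = 652,080.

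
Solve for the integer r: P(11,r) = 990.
3
P(11,r) = 11·10·…·(11−r+1), a product of r factors. Multiplying down from 11: 11 = 11; 11·10 = 110; 11·10·9 = 990 ✓ (3 factors). So r = 3.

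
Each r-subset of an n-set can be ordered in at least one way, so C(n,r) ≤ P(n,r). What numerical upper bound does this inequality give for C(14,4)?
24,024

Working:
P(14,4) = 14·13·12·11 = 24,024, so C(14,4) ≤ 24,024. (The bound is loose by a factor of 4! = 24: C(14,4) = 24,024/24 = 1,001.)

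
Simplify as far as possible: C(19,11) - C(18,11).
43,758

C(19,11) - C(18,11) = C(18,10) = 43,758.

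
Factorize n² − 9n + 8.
(n − 1)(n − 8)

Reasoning: Seek roots whose sum is 9 and product is 8: (1, 8). So n² − 9n + 8 = (n − 1)(n − 8).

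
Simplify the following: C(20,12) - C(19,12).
75,582

Reasoning: C(20,12) - C(19,12) = C(19,11) = 75,582.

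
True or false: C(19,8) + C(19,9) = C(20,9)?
Pascal's identity C(n,k) + C(n,k+1) = C(n+1,k+1): 75,582 + 92,378 = 167,960 = C(20,9).
Final answer: True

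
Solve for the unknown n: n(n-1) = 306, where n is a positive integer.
18

n² − n − 306 = 0, so n = (1 ± √(1 + 4·306))/2 = (1 ± √1,225)/2 = (1 ± 35)/2, i.e. n = 18 or n = -17. Taking the positive root, n = 18 (check: 18×17 = 306).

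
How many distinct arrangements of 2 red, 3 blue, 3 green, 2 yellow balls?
25,200

Working:
Multinomial: 10!/(2! × 3! × 3! × 2!) = 25,200.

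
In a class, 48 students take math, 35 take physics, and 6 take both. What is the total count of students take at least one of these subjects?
77

Working:
|A∪B| = |A|+|B|-|A∩B| = 48+35-6 = 77.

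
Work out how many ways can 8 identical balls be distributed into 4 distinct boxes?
C(8+4-1, 4-1) = C(11, 3) = 165.
Final answer: 165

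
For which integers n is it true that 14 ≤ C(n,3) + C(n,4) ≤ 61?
5, 6

Reasoning: C(4,3)+C(4,4)=5; C(5,3)+C(5,4)=15; C(6,3)+C(6,4)=35; C(7,3)+C(7,4)=70. So valid n = 5, 6.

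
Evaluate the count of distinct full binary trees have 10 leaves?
4,862

Explanation: Using the Catalan number formula: C_n = C(2n, n) / (n+1)
C_9 = C(18, 9) / (9+1)
     = 48620 / 10
     = 4,862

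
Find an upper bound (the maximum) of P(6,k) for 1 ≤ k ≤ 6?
P(6,k) increases in k, so maximum at k = 6: 6! = 720.

Answer: 720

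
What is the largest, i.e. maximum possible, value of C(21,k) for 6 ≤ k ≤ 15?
352,716

Explanation: C(21,k) is maximised at the centre of the row: C(21,10) = 352,716.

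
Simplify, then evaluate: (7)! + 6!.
5,760

(7)! + 6! = (7)·6! + 6! = (7+1)·6! = 8·6! = 5,760.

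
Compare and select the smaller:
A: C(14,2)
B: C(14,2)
Equal
A=C(14,2)=91, B=C(14,2)=91.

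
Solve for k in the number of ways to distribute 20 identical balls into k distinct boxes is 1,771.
Stars and bars: the count is C(20+k−1, k−1), increasing in k. k=2: C(21,1) = 21, k=3: C(22,2) = 231, k=4: C(23,3) = 1,771 ✓. So k = 4.
Final answer: 4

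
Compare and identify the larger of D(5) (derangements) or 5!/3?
D(5)

Explanation: D(5) = (5-1)·[D(4) + D(3)] = 4·[9 + 2] = 44; 5!/3 = 120/3 = 40.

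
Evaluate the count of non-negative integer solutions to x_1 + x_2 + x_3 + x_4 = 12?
C(12+4-1, 4-1) = 455.
Final answer: 455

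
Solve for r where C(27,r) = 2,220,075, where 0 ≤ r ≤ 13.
C(27,r) is increasing for 0 ≤ r ≤ 13. Stepping up (C(27,r+1) = C(27,r)·(27−r)/(r+1)): C(27,1) = 27, C(27,2) = 351, C(27,3) = 2,925, C(27,4) = 17,550, C(27,5) = 80,730, C(27,6) = 296,010, C(27,7) = 888,030, C(27,8) = 2,220,075 ✓. So r = 8.

Answer: 8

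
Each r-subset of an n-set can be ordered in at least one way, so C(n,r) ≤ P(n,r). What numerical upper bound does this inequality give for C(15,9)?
1,816,214,400
P(15,9) = 15·14·13·12·11·10·9·8·7 = 1,816,214,400, so C(15,9) ≤ 1,816,214,400. (The bound is loose by a factor of 9! = 362,880: C(15,9) = 1,816,214,400/362,880 = 5,005.)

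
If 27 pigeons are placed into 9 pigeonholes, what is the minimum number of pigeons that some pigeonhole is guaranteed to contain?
3

Working:
Pigeonhole: ⌈27/9⌉ = 3.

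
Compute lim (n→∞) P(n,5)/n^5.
P(n,5) = n(n-1)···(n-4) ≈ n^5 for large n. Limit = 1.

Answer: 1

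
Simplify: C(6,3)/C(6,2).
4/3

Explanation: C(n,k+1)/C(n,k) = (n−k)/(k+1). Here (6−2)/(2+1) = 4/3 = 4/3.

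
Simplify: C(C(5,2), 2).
45

Explanation: C(5,2) = 10, then C(10, 2) = 45.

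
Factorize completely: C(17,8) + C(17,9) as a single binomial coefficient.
C(18,9)

Reasoning: By Pascal's identity: C(17,8) + C(17,9) = C(18,9) = 48,620.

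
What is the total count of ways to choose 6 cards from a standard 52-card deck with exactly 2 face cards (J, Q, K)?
12 face cards and 40 non-face cards: C(12,2) × C(40,4) = 66 × 91,390 = 6,031,740.
Final answer: 6,031,740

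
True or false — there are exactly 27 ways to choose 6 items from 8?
False

Reasoning: C(8,6) = 28 ≠ 27.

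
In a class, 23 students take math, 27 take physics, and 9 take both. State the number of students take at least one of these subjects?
41

|A∪B| = |A|+|B|-|A∩B| = 23+27-9 = 41.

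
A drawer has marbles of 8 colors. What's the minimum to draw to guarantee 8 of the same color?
57

Worst case: 7 of each = 56. One more: 57.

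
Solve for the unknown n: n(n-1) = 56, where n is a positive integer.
n² − n − 56 = 0, so n = (1 ± √(1 + 4·56))/2 = (1 ± √225)/2 = (1 ± 15)/2, i.e. n = 8 or n = -7. Taking the positive root, n = 8 (check: 8×7 = 56).
Final answer: 8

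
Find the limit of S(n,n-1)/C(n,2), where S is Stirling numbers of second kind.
1

Explanation: S(n,n-1) = C(n,2), so the limit is 1.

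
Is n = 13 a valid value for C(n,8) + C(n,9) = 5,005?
No

Working:
C(13,8) + C(13,9) = 1,287 + 715 = 2,002, which does not equal 5,005.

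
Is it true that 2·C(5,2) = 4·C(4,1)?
False

Reasoning: Absorption identity k·C(n,k) = n·C(n-1,k-1). LHS = 2·10 = 20; RHS = 4·4 = 16.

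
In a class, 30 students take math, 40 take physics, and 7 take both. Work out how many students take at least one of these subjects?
63

Solution: |A∪B| = |A|+|B|-|A∩B| = 30+40-7 = 63.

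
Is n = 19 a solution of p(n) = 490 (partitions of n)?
Yes

Solution: Pentagonal recurrence p(n) = p(n−1) + p(n−2) − p(n−5) − p(n−7) + …: p(19) = p(18) + p(17) − p(14) − p(12) + p(7) + p(4) = 385 + 297 − 135 − 77 + 15 + 5 = 490, which equals 490.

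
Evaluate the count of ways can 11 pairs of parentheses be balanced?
58,786

Explanation: Using the Catalan number formula: C_n = C(2n, n) / (n+1)
C_11 = C(22, 11) / (11+1)
     = 705432 / 12
     = 58,786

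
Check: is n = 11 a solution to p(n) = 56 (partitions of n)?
Yes

Solution: Pentagonal recurrence p(n) = p(n−1) + p(n−2) − p(n−5) − p(n−7) + …: p(11) = p(10) + p(9) − p(6) − p(4) = 42 + 30 − 11 − 5 = 56, which equals 56.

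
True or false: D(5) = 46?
False

Working:
Derangements of 5 elements: D(5) = (5-1)·[D(4) + D(3)] = 4·[9 + 2] = 44.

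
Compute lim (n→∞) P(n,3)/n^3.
1

Reasoning: P(n,3) = n(n-1)(n-2) ≈ n^3 for large n. Limit = 1.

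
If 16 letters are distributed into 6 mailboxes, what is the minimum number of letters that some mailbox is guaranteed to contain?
3
Pigeonhole: ⌈16/6⌉ = 3.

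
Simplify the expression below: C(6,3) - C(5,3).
10

C(6,3) - C(5,3) = C(5,2) = 10.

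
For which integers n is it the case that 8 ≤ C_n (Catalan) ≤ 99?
4, 5

Solution: C_3=5; C_4=14; C_5=42; C_6=132. So valid n = 4, 5.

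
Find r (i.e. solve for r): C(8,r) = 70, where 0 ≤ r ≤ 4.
4

Reasoning: C(8,r) is increasing for 0 ≤ r ≤ 4. Stepping up (C(8,r+1) = C(8,r)·(8−r)/(r+1)): C(8,1) = 8, C(8,2) = 28, C(8,3) = 56, C(8,4) = 70 ✓. So r = 4.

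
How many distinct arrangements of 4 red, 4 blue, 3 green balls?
11,550

Multinomial: 11!/(4! × 4! × 3!) = 11,550.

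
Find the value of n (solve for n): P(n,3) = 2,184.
14

Explanation: P(n,3) = n(n−1)(n−2) is increasing in n; n(n−1)(n−2) ≈ (n−1)^3 = 2,184 gives n ≈ 14.0. Check: P(12,3) = 1,320, P(13,3) = 1,716, P(14,3) = 2,184 ✓. So n = 14.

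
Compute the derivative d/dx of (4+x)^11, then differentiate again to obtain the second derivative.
110(4+x)^9

Reasoning: First derivative: 11(4+x)^{10}. Second derivative: 11·10·(4+x)^{9} = 110(4+x)^{9}.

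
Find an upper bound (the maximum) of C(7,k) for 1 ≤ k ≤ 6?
35

Reasoning: C(7,k) is maximised at the centre of the row: C(7,3) = 35.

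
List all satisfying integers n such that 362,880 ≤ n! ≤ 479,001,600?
9, 10, 11, 12

n! is strictly increasing; 9! = 362,880 and 12! = 479,001,600, so valid n = 9, 10, 11, 12.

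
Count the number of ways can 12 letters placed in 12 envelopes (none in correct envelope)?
Using D(n) = (n-1)[D(n-1) + D(n-2)]:
D(12) = (12-1) × [D(11) + D(10)]
      = 11 × [14684570 + 1334961]
      = 11 × 16019531
      = 176,214,841

Answer: 176,214,841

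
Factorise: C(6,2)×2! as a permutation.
C(6,2)×2! = [6!/(2!(4)!)]×2! = 6!/(4)! = P(6,2) = 30.
Final answer: P(6,2)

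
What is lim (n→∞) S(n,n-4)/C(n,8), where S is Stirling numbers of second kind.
The leading term of S(n,n-4) as a polynomial in n is (7)!!·C(n,8), so the ratio → (7)!! = 105.
Final answer: 105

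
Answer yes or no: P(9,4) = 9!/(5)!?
Yes
Permutation formula P(n,k) = n!/(n-k)!: 9!/5! = 362,880/120 = 3,024 = P(9,4). The statement holds.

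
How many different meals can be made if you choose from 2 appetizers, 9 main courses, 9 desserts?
By the multiplication principle: 2 × 9 × 9 = 162.
Final answer: 162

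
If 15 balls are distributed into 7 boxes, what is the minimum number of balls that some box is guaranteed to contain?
3

Working:
Pigeonhole: ⌈15/7⌉ = 3.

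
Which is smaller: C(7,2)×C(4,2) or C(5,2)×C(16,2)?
C(7,2)×C(4,2)=126, C(5,2)×C(16,2)=1,200.

Answer: C(7,2)×C(4,2)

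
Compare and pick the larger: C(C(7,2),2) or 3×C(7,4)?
C(C(7,2),2)

Reasoning: C(C(7,2),2)=210, 3×C(7,4)=105.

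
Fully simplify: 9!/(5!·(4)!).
This is C(9,5) = 126.

Answer: 126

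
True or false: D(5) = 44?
True

Reasoning: Derangements of 5 elements: D(5) = (5-1)·[D(4) + D(3)] = 4·[9 + 2] = 44.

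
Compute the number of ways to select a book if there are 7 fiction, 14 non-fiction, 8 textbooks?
29
By the addition principle: 7 + 14 + 8 = 29.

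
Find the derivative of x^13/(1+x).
(13x^12(1+x) - x^13)/(1+x)²

Solution: Quotient rule: [13x^{12}(1+x) - x^13]/(1+x)².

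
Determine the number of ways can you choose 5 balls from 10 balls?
C(10,5) = 10! / (5! × (10-5)!)
         = 10! / (5! × 5!)
         = 252

Answer: 252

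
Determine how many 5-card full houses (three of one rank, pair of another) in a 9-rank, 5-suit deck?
7,200

Reasoning: Triple rank: 9. Triple suits: C(5,3)=10. Pair rank: 8. Pair suits: C(5,2)=10. Total: 7,200.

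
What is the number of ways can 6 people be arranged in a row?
720

Explanation: Arrangements of 6 distinct objects: 6! = 720.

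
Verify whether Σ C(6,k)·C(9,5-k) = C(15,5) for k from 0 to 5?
True

Vandermonde's identity gives C(15,5) = 3,003; RHS C(15,5) = 3,003.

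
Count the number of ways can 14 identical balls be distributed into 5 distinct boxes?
C(14+5-1, 5-1) = C(18, 4) = 3,060.

Answer: 3,060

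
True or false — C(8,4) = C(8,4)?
True

Working:
Symmetry C(n,k) = C(n,n-k): C(8,4) = 70 and C(8,4) = 70. Both sides agree, so the statement holds.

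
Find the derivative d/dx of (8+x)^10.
Using the power rule: d/dx (8+x)^10 = 10(8+x)^{9}.
Final answer: 10(8+x)^9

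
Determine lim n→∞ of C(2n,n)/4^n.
0

C(2n,n) ~ 4^n/√(πn), so C(2n,n)/4^n ~ 1/√(πn) → 0.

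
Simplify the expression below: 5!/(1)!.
This equals 5×4×...×2 = 120.
Final answer: 120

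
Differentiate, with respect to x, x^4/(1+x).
(4x^3(1+x) - x^4)/(1+x)²

Explanation: Quotient rule: [4x^{3}(1+x) - x^4]/(1+x)².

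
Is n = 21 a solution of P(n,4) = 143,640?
P(21,4) = 21·20·19·18 = 143,640, which equals 143,640.

Answer: Yes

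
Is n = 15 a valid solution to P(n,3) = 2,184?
No

Working:
P(15,3) = 15·14·13 = 2,730, which does not equal 2,184.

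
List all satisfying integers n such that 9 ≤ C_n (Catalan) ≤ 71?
C_3=5; C_4=14; C_5=42; C_6=132. So valid n = 4, 5.
Final answer: 4, 5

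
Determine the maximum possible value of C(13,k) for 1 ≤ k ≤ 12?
1,716

Working:
C(13,k) is maximised at the centre of the row: C(13,6) = 1,716.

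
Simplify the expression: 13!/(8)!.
This equals 13×12×...×9 = 154,440.

Answer: 154,440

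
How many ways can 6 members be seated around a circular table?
120

Reasoning: Circular arrangements: (6-1)! = 120.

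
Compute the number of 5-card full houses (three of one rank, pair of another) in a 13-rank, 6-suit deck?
46,800

Triple rank: 13. Triple suits: C(6,3)=20. Pair rank: 12. Pair suits: C(6,2)=15. Total: 46,800.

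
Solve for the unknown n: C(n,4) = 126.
C(n,4) = n(n−1)(n−2)(n−3)/4! is increasing in n, and n(n−1)(n−2)(n−3) = 4!·126 = 3,024 ≈ (n−1.5)^4 gives n ≈ 8.9. Check: C(7,4) = 35, C(8,4) = 70, C(9,4) = 126 ✓. So n = 9.

Answer: 9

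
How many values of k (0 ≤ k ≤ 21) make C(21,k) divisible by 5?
12

Explanation: Checking C(21,k) mod 5 for k = 0..21: divisible at k = 2, 3, 4, 7, 8, 9, 12, 13, 14, 17, 18, 19. That's 12 values.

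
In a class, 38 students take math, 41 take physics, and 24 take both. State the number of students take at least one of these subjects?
55

|A∪B| = |A|+|B|-|A∩B| = 38+41-24 = 55.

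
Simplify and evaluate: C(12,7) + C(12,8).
By Pascal's identity: C(13,8) = 1,287.
Final answer: 1,287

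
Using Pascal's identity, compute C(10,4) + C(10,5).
C(10,4) + C(10,5) = C(11,5) = 462.
Final answer: 462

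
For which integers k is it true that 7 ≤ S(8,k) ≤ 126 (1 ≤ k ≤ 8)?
S(8,1)=1; S(8,2)=127; S(8,3)=966; S(8,4)=1,701; S(8,5)=1,050; S(8,6)=266; S(8,7)=28; S(8,8)=1. So valid k = 7.
Final answer: 7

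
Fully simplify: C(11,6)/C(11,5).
C(n,k+1)/C(n,k) = (n−k)/(k+1). Here (11−5)/(5+1) = 6/6 = 1.
Final answer: 1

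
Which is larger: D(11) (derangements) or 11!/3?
D(11)

D(11) = (11-1)·[D(10) + D(9)] = 10·[1,334,961 + 133,496] = 14,684,570; 11!/3 = 39,916,800/3 = 13,305,600.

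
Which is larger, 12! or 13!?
12!=479,001,600, 13!=6,227,020,800. 13! > 12!.

Answer: 13!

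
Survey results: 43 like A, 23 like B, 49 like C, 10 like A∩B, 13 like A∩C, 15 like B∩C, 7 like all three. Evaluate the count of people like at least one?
84

Solution: |A∪B∪C| = 43+23+49-10-13-15+7 = 84.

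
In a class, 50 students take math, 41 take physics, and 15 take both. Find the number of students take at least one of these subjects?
|A∪B| = |A|+|B|-|A∩B| = 50+41-15 = 76.
Final answer: 76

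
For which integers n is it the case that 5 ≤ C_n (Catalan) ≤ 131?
3, 4, 5

Explanation: C_2=2; C_3=5; C_4=14; C_5=42; C_6=132. So valid n = 3, 4, 5.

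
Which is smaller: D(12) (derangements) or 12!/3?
12!/3

Working:
D(12) = (12-1)·[D(11) + D(10)] = 11·[14,684,570 + 1,334,961] = 176,214,841; 12!/3 = 479,001,600/3 = 159,667,200.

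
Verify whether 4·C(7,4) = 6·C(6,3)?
False

Reasoning: Absorption identity k·C(n,k) = n·C(n-1,k-1). LHS = 4·35 = 140; RHS = 6·20 = 120.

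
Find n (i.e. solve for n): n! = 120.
n! is strictly increasing. 3! = 6, 4! = 24, 5! = 120 ✓. So n = 5.

Answer: 5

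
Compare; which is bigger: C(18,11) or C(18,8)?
C(18,8)

Reasoning: C(18,11)=31,824, C(18,8)=43,758.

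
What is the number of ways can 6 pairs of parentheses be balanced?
132

Solution: Using the Catalan number formula: C_n = C(2n, n) / (n+1)
C_6 = C(12, 6) / (6+1)
     = 924 / 7
     = 132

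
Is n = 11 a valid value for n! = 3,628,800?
11! = 11·10! = 11·3,628,800 = 39,916,800, which does not equal 3,628,800.

Answer: No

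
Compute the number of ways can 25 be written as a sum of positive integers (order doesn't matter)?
1,958

Solution: Pentagonal recurrence p(n) = p(n−1) + p(n−2) − p(n−5) − p(n−7) + …: p(25) = p(24) + p(23) − p(20) − p(18) + p(13) + p(10) − p(3) = 1,575 + 1,255 − 627 − 385 + 101 + 42 − 3 = 1,958.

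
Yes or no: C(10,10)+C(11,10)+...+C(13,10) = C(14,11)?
Yes

Working:
Hockey stick identity gives Σ = C(14,11) = 364; RHS C(14,11) = 364.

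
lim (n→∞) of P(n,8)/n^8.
1

Working:
P(n,8) = n(n-1)···(n-7) ≈ n^8 for large n. Limit = 1.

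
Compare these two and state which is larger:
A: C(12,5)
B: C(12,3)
A
A=C(12,5)=792, B=C(12,3)=220.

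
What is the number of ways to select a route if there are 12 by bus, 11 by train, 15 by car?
38

By the addition principle: 12 + 11 + 15 = 38.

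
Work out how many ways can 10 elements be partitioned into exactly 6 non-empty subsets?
22,827

Reasoning: This equals S(10,6), the Stirling number of the 2nd kind.
Using the Stirling recurrence: S(n,k) = k·S(n-1,k) + S(n-1,k-1)
S(10,6) = 6·S(9,6) + S(9,5)
         = 6·2646 + 6951
         = 15876 + 6951
         = 22,827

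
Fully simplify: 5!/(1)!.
120

Explanation: This equals 5×4×...×2 = 120.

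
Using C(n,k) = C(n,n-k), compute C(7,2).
C(7,2) = C(7,5) = 21.
Final answer: 21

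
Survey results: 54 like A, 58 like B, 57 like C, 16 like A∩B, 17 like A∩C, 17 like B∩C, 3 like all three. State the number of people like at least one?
|A∪B∪C| = 54+58+57-16-17-17+3 = 122.
Final answer: 122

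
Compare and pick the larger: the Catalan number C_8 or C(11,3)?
C_8 = C(16,8)/(8+1) = 12,870/9 = 1,430; C(11,3) = 165.
Final answer: C_8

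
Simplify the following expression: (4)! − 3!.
18
(4)! − 3! = (4)·3! − 3! = (4−1)·3! = 3·3! = 18.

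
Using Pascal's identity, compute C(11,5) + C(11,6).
924

Reasoning: C(11,5) + C(11,6) = C(12,6) = 924.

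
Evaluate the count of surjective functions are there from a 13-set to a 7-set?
28,805,736,960

Reasoning: Onto functions = 7! × S(13,7)
First compute S(13,7) via recurrence:
Using the Stirling recurrence: S(n,k) = k·S(n-1,k) + S(n-1,k-1)
S(13,7) = 7·S(12,7) + S(12,6)
         = 7·627396 + 1323652
         = 4391772 + 1323652
         = 5,715,424
Then: 5040 × 5715424 = 28,805,736,960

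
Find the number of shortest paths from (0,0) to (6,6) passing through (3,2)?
350

Working:
To (3,2): C(5,3)=10. From there: C(7,3)=35. Total: 350.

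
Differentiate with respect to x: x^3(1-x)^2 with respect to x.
3x^2(1-x)^2 - 2x^3(1-x)^1

Reasoning: Product rule: 3x^{2}(1-x)^{2} + x^3·(-2)(1-x)^{1}.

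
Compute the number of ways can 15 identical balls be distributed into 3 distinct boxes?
136

Working:
C(15+3-1, 3-1) = C(17, 2) = 136.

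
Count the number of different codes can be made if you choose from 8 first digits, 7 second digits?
56

Reasoning: By the multiplication principle: 8 × 7 = 56.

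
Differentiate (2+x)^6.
6(2+x)^5

Explanation: Using the power rule: d/dx (2+x)^6 = 6(2+x)^{5}.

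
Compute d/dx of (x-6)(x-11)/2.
(2x - 17)/2

Solution: d/dx[(x-6)(x-11)] = (x-11) + (x-6) = 2x - 17. Dividing by 2 gives (2x - 17)/2.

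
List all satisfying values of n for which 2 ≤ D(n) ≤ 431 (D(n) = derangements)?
3, 4, 5, 6
Using D(n) = (n−1)[D(n−1) + D(n−2)] with D(1)=0, D(2)=1: D(2)=1; D(3)=2; D(4)=9; D(5)=44; D(6)=265; D(7)=1,854. So valid n = 3, 4, 5, 6.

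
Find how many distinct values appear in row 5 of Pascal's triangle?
3

Working:
Row 5 has entries C(5,0)..C(5,5); by symmetry C(5,k)=C(5,5-k), giving 3 distinct values.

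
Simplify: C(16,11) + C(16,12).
6,188

Solution: By Pascal's identity: C(17,12) = 6,188.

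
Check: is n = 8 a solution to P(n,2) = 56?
Yes

Explanation: P(8,2) = 8·7 = 56, which equals 56.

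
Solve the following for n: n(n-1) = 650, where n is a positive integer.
26

Solution: n² − n − 650 = 0, so n = (1 ± √(1 + 4·650))/2 = (1 ± √2,601)/2 = (1 ± 51)/2, i.e. n = 26 or n = -25. Taking the positive root, n = 26 (check: 26×25 = 650).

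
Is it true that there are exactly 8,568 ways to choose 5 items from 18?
True
C(18,5) = 8,568.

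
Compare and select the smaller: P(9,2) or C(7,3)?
C(7,3)

P(9,2)=72, C(7,3)=35.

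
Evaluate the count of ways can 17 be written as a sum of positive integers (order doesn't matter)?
297

Working:
Pentagonal recurrence p(n) = p(n−1) + p(n−2) − p(n−5) − p(n−7) + …: p(17) = p(16) + p(15) − p(12) − p(10) + p(5) + p(2) = 231 + 176 − 77 − 42 + 7 + 2 = 297.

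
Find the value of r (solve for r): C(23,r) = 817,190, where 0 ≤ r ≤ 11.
9

C(23,r) is increasing for 0 ≤ r ≤ 11. Stepping up (C(23,r+1) = C(23,r)·(23−r)/(r+1)): C(23,1) = 23, C(23,2) = 253, C(23,3) = 1,771, C(23,4) = 8,855, C(23,5) = 33,649, C(23,6) = 100,947, C(23,7) = 245,157, C(23,8) = 490,314, C(23,9) = 817,190 ✓. So r = 9.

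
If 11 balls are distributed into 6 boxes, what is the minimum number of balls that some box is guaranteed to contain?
2

Working:
Pigeonhole: ⌈11/6⌉ = 2.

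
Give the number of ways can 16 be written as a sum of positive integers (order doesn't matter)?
231

Explanation: Pentagonal recurrence p(n) = p(n−1) + p(n−2) − p(n−5) − p(n−7) + …: p(16) = p(15) + p(14) − p(11) − p(9) + p(4) + p(1) = 176 + 135 − 56 − 30 + 5 + 1 = 231.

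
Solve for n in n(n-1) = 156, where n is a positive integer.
13

Solution: n² − n − 156 = 0, so n = (1 ± √(1 + 4·156))/2 = (1 ± √625)/2 = (1 ± 25)/2, i.e. n = 13 or n = -12. Taking the positive root, n = 13 (check: 13×12 = 156).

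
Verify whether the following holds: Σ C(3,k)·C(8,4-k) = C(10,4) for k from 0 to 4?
False

Reasoning: Vandermonde's identity gives C(11,4) = 330; RHS C(10,4) = 210.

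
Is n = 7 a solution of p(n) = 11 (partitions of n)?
No

Working:
Pentagonal recurrence p(n) = p(n−1) + p(n−2) − p(n−5) − p(n−7) + …: p(7) = p(6) + p(5) − p(2) − p(0) = 11 + 7 − 2 − 1 = 15, which does not equal 11.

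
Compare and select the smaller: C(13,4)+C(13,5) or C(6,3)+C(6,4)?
C(6,3)+C(6,4)

Solution: First=2,002, Second=35.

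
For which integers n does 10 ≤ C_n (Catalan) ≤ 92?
4, 5

Explanation: C_3=5; C_4=14; C_5=42; C_6=132. So valid n = 4, 5.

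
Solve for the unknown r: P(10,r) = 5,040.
P(10,r) = 10·9·…·(10−r+1), a product of r factors. Multiplying down from 10: 10 = 10; 10·9 = 90; 10·9·8 = 720; 10·9·8·7 = 5,040 ✓ (4 factors). So r = 4.
Final answer: 4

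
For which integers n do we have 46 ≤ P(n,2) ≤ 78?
8, 9

Working:
P(7,2)=42; P(8,2)=56; P(9,2)=72; P(10,2)=90. So valid n = 8, 9.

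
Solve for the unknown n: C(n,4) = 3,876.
C(n,4) = n(n−1)(n−2)(n−3)/4! is increasing in n, and n(n−1)(n−2)(n−3) = 4!·3,876 = 93,024 ≈ (n−1.5)^4 gives n ≈ 19.0. Check: C(17,4) = 2,380, C(18,4) = 3,060, C(19,4) = 3,876 ✓. So n = 19.
Final answer: 19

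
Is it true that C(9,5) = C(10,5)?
False

Solution: LHS = C(9,5) = 126; RHS = C(10,5) = 252. 126 ≠ 252, so the statement does not hold.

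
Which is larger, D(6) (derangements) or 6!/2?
D(6) = (6-1)·[D(5) + D(4)] = 5·[44 + 9] = 265; 6!/2 = 720/2 = 360.
Final answer: 6!/2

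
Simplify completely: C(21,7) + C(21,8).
319,770

Working:
By Pascal's identity: C(22,8) = 319,770.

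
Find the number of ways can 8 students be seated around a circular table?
5,040
Circular arrangements: (8-1)! = 5,040.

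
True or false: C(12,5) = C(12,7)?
True

Reasoning: C(12,5) = C(12,12-5) by the symmetry property; both equal 792.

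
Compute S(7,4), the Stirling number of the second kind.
350

Working:
Using the Stirling recurrence: S(n,k) = k·S(n-1,k) + S(n-1,k-1)
S(7,4) = 4·S(6,4) + S(6,3)
         = 4·65 + 90
         = 260 + 90
         = 350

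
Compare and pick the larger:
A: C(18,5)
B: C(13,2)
A

Working:
A=C(18,5)=8,568, B=C(13,2)=78.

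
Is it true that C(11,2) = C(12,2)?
False

Explanation: LHS = C(11,2) = 55; RHS = C(12,2) = 66. 55 ≠ 66, so the statement does not hold.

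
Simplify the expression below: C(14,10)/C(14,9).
1/2

Reasoning: C(n,k+1)/C(n,k) = (n−k)/(k+1). Here (14−9)/(9+1) = 5/10 = 1/2.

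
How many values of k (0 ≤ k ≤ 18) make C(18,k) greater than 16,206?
7

Row 18 is unimodal and symmetric about k=18/2. C(18,5)=8,568 ≤ 16,206; C(18,6)=18,564 > 16,206; by symmetry C(18,k) > 16,206 for k = 6..12. That's 12 - 6 + 1 = 7 values.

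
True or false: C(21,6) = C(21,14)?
C(21,6) = 54,264 but C(21,14) = 116,280; symmetry gives C(21,6) = C(21,15), not C(21,14).

Answer: False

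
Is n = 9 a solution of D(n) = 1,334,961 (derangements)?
D(9) = (9-1)·[D(8) + D(7)] = 8·[14,833 + 1,854] = 133,496, which does not equal 1,334,961.

Answer: No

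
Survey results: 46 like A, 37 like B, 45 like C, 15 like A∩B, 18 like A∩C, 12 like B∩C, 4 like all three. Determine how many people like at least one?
87

Explanation: |A∪B∪C| = 46+37+45-15-18-12+4 = 87.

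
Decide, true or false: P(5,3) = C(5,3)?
False

Reasoning: P(5,3) = 60 but C(5,3) = 10; they differ by a factor of 3! = 6, so the statement does not hold.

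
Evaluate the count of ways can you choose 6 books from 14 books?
3,003

C(14,6) = 14! / (6! × (14-6)!)
         = 14! / (6! × 8!)
         = 3,003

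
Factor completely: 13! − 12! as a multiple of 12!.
12 × 12! = 5,748,019,200

Solution: 13! − 12! = 13·12! − 12! = (13 − 1)·12! = 12 × 12! = 5,748,019,200.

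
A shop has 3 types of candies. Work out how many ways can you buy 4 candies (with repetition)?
15
Stars and bars: C(4+3-1, 4) = C(6, 4) = 15.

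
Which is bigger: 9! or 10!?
10!

Working:
9!=362,880, 10!=3,628,800. 10! > 9!.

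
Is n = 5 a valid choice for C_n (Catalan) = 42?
Yes

Reasoning: C_5 = C(10,5)/(5+1) = 252/6 = 42, which equals 42.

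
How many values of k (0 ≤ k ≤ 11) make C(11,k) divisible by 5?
6

Checking C(11,k) mod 5 for k = 0..11: divisible at k = 2, 3, 4, 7, 8, 9. That's 6 values.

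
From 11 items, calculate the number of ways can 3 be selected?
165

Reasoning: C(11,3) = 11! / (3! × (11-3)!)
         = 11! / (3! × 8!)
         = 165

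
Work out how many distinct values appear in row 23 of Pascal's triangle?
12

Row 23 has entries C(23,0)..C(23,23); by symmetry C(23,k)=C(23,23-k), giving 12 distinct values.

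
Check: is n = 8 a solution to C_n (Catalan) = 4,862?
C_8 = C(16,8)/(8+1) = 12,870/9 = 1,430, which does not equal 4,862.
Final answer: No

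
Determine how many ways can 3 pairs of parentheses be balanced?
5

Using the Catalan number formula: C_n = C(2n, n) / (n+1)
C_3 = C(6, 3) / (3+1)
     = 20 / 4
     = 5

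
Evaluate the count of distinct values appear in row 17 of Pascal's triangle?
Row 17 has entries C(17,0)..C(17,17); by symmetry C(17,k)=C(17,17-k), giving 9 distinct values.

Answer: 9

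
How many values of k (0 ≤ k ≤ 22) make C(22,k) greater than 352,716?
5

Solution: Row 22 is unimodal and symmetric about k=22/2. C(22,8)=319,770 ≤ 352,716; C(22,9)=497,420 > 352,716; by symmetry C(22,k) > 352,716 for k = 9..13. That's 13 - 9 + 1 = 5 values.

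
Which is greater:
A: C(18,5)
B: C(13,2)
A

Working:
A=C(18,5)=8,568, B=C(13,2)=78.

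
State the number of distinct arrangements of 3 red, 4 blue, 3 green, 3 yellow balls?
1,201,200

Reasoning: Multinomial: 13!/(3! × 4! × 3! × 3!) = 1,201,200.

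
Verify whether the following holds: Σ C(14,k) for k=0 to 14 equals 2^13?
False

Reasoning: Binomial theorem: Σ C(14,k) = (1+1)^14 = 2^14 = 16,384; RHS 2^13 = 8,192.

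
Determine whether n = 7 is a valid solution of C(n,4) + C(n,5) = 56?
C(7,4) + C(7,5) = 35 + 21 = 56, which equals 56.

Answer: Yes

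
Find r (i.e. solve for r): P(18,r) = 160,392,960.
7

P(18,r) = 18·17·…·(18−r+1), a product of r factors. Multiplying down from 18: 18 = 18; 18·17 = 306; 18·17·16 = 4,896; 18·17·16·15 = 73,440; 18·17·16·15·14 = 1,028,160; 18·17·16·15·14·13 = 13,366,080; 18·17·16·15·14·13·12 = 160,392,960 ✓ (7 factors). So r = 7.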